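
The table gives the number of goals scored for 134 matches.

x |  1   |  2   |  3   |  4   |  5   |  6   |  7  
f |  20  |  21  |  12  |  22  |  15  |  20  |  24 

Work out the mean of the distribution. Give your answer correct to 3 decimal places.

Values: 1, 2, 3, 4, 5, 6, 7
Σfx = 20×1 + 21×2 + 12×3 + 22×4 + 15×5 + 20×6 + 24×7 = 549
n = Σf = 134
Mean = 549 / 134 = 4.0970

4.097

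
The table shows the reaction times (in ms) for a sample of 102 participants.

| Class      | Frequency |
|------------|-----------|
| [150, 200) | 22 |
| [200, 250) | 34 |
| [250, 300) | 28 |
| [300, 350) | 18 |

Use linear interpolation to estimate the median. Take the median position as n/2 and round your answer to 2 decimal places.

Cumulative frequencies: 22, 56, 84, 102
n = 102; position = n/2 = 51.
This falls in the class [200, 250): L = 200, F = 22, f = 34, h = 50.
Median ≈ 200 + ((51 − 22) / 34) × 50 = 242.6471

242.65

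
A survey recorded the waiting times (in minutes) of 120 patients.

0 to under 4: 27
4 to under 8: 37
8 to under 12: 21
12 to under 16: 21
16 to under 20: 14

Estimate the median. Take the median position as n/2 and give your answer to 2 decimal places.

Cumulative frequencies: 27, 64, 85, 106, 120
n = 120; position = n/2 = 60.
This falls in the class 4 to under 8: L = 4, F = 27, f = 37, h = 4.
Median ≈ 4 + ((60 − 27) / 37) × 4 = 7.5676

7.57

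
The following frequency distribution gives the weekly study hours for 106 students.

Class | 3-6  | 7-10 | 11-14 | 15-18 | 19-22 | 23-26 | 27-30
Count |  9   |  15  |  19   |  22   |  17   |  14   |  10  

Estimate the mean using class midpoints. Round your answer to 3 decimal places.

16.462

Midpoints: 4.5, 8.5, 12.5, 16.5, 20.5, 24.5, 28.5
Σfm = 9×4.5 + 15×8.5 + 19×12.5 + 22×16.5 + 17×20.5 + 14×24.5 + 10×28.5 = 1745
n = Σf = 106
Mean = 1745 / 106 = 16.4623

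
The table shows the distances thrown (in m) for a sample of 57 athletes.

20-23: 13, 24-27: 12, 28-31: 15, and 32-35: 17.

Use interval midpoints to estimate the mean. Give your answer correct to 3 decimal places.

28.026

Midpoints: 21.5, 25.5, 29.5, 33.5
Σfm = 13×21.5 + 12×25.5 + 15×29.5 + 17×33.5 = 1597.5
n = Σf = 57
Mean = 1597.5 / 57 = 28.0263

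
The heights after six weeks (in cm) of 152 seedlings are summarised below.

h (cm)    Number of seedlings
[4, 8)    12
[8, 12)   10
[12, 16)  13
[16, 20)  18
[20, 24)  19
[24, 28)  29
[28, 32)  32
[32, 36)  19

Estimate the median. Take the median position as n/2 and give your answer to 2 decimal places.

Cumulative frequencies: 12, 22, 35, 53, 72, 101, 133, 152
n = 152; position = n/2 = 76.
This falls in the class [24, 28): L = 24, F = 72, f = 29, h = 4.
Median ≈ 24 + ((76 − 72) / 29) × 4 = 24.5517

24.55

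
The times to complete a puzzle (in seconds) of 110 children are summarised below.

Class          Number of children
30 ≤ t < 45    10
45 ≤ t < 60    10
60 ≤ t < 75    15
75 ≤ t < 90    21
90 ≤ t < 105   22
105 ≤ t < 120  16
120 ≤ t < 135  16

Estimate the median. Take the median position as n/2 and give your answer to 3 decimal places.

89.286

Cumulative frequencies: 10, 20, 35, 56, 78, 94, 110
n = 110; position = n/2 = 55.
This falls in the class 75 ≤ t < 90: L = 75, F = 35, f = 21, h = 15.
Median ≈ 75 + ((55 − 35) / 21) × 15 = 89.2857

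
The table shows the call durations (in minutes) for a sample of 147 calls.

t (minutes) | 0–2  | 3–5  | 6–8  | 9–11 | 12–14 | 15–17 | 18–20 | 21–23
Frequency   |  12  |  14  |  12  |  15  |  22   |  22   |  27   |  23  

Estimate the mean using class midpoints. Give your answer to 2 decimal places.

13.33

Midpoints: 1, 4, 7, 10, 13, 16, 19, 22
Σfm = 12×1 + 14×4 + 12×7 + 15×10 + 22×13 + 22×16 + 27×19 + 23×22 = 1959
n = Σf = 147
Mean = 1959 / 147 = 13.3265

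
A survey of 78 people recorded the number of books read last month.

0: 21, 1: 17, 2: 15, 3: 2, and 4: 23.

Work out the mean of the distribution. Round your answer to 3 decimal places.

1.859

Values: 0, 1, 2, 3, 4
Σfx = 21×0 + 17×1 + 15×2 + 2×3 + 23×4 = 145
n = Σf = 78
Mean = 145 / 78 = 1.8590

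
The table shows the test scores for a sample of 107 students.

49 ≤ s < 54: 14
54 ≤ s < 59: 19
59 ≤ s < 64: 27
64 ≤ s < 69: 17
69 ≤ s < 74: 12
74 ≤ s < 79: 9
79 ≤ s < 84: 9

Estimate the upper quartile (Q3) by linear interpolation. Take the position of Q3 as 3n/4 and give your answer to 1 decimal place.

Cumulative frequencies: 14, 33, 60, 77, 89, 98, 107
n = 107; position = 3n/4 = 80.25.
This falls in the class 69 ≤ s < 74: L = 69, F = 77, f = 12, h = 5.
Upper quartile ≈ 69 + ((80.25 − 77) / 12) × 5 = 70.3542

70.4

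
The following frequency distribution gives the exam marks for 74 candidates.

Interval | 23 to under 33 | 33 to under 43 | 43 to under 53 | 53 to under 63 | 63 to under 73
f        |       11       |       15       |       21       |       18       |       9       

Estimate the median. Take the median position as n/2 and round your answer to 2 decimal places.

Cumulative frequencies: 11, 26, 47, 65, 74
n = 74; position = n/2 = 37.
This falls in the class 43 to under 53: L = 43, F = 26, f = 21, h = 10.
Median ≈ 43 + ((37 − 26) / 21) × 10 = 48.2381

48.24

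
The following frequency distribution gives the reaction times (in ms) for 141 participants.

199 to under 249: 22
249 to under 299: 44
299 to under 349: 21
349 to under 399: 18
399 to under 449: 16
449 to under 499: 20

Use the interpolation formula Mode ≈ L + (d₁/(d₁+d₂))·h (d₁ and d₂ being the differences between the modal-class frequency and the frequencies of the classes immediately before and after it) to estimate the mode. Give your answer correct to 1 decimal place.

Modal class: 249 to under 299 (highest frequency 44).
d₁ = 44 − 22 = 22, d₂ = 44 − 21 = 23
Mode ≈ 249 + (22/(22+23)) × 50 = 249 + 24.4444 = 273.4444

273.4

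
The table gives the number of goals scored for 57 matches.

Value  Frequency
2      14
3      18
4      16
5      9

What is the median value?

3

Cumulative frequencies: 14, 32, 48, 57
n = 57, so the median is the value in position (n+1)/2 = 29.
Position 29 falls at value 3.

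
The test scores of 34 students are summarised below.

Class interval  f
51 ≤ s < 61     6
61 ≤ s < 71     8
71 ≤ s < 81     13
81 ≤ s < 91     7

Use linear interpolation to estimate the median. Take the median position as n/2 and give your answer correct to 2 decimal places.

73.31

Cumulative frequencies: 6, 14, 27, 34
n = 34; position = n/2 = 17.
This falls in the class 71 ≤ s < 81: L = 71, F = 14, f = 13, h = 10.
Median ≈ 71 + ((17 − 14) / 13) × 10 = 73.3077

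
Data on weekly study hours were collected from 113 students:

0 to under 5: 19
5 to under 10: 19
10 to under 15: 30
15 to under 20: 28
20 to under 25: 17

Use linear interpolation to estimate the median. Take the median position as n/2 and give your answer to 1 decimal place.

13.1

Cumulative frequencies: 19, 38, 68, 96, 113
n = 113; position = n/2 = 56.5.
This falls in the class 10 to under 15: L = 10, F = 38, f = 30, h = 5.
Median ≈ 10 + ((56.5 − 38) / 30) × 5 = 13.0833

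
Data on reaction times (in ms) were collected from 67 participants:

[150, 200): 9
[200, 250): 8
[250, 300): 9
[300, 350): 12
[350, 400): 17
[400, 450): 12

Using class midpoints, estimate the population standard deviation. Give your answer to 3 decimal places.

Midpoints: 175, 225, 275, 325, 375, 425
n = 67, Σfm = 21225, mean = 316.7910
Σfm² = 7186875
Σf(m − x̄)² = Σfm² − (Σfm)²/n = 7186875 − 21225²/67 = 462985.0746
Population variance = 462985.0746 / 67 = 6910.2250
Standard deviation = √6910.2250 = 83.1278

83.128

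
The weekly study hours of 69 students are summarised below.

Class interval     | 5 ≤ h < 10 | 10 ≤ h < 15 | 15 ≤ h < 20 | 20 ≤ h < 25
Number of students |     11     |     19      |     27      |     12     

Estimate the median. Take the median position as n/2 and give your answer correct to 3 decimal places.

15.833

Cumulative frequencies: 11, 30, 57, 69
n = 69; position = n/2 = 34.5.
This falls in the class 15 ≤ h < 20: L = 15, F = 30, f = 27, h = 5.
Median ≈ 15 + ((34.5 − 30) / 27) × 5 = 15.8333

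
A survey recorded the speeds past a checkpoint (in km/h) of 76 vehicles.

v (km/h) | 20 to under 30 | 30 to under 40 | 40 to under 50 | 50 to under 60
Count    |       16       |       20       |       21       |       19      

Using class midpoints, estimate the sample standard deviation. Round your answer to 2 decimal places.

10.87

Midpoints: 25, 35, 45, 55
n = 76, Σfm = 3090, mean = 40.6579
Σfm² = 134500
Σf(m − x̄)² = Σfm² − (Σfm)²/n = 134500 − 3090²/76 = 8867.1053
Sample variance = 8867.1053 / 75 = 118.2281
Standard deviation = √118.2281 = 10.8733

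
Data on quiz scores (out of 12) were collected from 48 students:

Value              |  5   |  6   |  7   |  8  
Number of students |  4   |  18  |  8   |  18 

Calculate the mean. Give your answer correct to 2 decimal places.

6.83

Values: 5, 6, 7, 8
Σfx = 4×5 + 18×6 + 8×7 + 18×8 = 328
n = Σf = 48
Mean = 328 / 48 = 6.8333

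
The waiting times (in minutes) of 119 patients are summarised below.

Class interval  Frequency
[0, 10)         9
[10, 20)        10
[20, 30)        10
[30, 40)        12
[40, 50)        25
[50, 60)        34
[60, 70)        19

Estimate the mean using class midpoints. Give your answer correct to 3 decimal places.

Midpoints: 5, 15, 25, 35, 45, 55, 65
Σfm = 9×5 + 10×15 + 10×25 + 12×35 + 25×45 + 34×55 + 19×65 = 5095
n = Σf = 119
Mean = 5095 / 119 = 42.8151

42.815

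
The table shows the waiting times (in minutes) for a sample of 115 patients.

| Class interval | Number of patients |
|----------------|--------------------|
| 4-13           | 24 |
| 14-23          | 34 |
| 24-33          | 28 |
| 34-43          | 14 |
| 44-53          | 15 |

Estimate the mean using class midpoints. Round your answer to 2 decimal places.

Midpoints: 8.5, 18.5, 28.5, 38.5, 48.5
Σfm = 24×8.5 + 34×18.5 + 28×28.5 + 14×38.5 + 15×48.5 = 2897.5
n = Σf = 115
Mean = 2897.5 / 115 = 25.1957

25.20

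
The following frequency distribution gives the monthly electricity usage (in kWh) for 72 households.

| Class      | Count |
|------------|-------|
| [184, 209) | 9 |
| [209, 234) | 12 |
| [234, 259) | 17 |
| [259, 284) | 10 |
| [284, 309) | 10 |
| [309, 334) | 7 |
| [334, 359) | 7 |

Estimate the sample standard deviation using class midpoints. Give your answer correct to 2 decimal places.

Midpoints: 196.5, 221.5, 246.5, 271.5, 296.5, 321.5, 346.5
n = 72, Σfm = 18973, mean = 263.5139
Σfm² = 5149432
Σf(m − x̄)² = Σfm² − (Σfm)²/n = 5149432 − 18973²/72 = 149782.9861
Sample variance = 149782.9861 / 71 = 2109.6195
Standard deviation = √2109.6195 = 45.9306

45.93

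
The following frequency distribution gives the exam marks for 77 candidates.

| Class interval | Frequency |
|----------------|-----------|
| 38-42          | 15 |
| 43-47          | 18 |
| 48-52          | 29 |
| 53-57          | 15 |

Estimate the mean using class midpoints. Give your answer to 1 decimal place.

Midpoints: 40, 45, 50, 55
Σfm = 15×40 + 18×45 + 29×50 + 15×55 = 3685
n = Σf = 77
Mean = 3685 / 77 = 47.8571

47.9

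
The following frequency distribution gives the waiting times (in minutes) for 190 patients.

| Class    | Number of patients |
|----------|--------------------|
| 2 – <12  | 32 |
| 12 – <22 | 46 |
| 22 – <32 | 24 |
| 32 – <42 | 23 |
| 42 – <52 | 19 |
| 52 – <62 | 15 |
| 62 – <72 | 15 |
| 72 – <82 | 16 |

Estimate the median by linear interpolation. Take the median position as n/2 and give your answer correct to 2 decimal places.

29.08

Cumulative frequencies: 32, 78, 102, 125, 144, 159, 174, 190
n = 190; position = n/2 = 95.
This falls in the class 22 – <32: L = 22, F = 78, f = 24, h = 10.
Median ≈ 22 + ((95 − 78) / 24) × 10 = 29.0833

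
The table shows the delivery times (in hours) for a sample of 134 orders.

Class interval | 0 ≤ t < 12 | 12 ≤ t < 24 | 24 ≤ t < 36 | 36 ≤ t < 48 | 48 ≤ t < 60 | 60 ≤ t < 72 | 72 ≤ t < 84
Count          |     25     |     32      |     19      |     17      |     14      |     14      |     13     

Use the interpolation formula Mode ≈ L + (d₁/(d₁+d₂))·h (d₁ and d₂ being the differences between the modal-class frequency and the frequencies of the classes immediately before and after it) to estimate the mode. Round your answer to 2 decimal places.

16.20

Modal class: 12 ≤ t < 24 (highest frequency 32).
d₁ = 32 − 25 = 7, d₂ = 32 − 19 = 13
Mode ≈ 12 + (7/(7+13)) × 12 = 12 + 4.2000 = 16.2000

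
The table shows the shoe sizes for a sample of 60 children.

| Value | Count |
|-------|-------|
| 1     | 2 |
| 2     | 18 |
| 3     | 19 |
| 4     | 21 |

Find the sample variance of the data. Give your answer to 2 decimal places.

0.80

Values: 1, 2, 3, 4
n = 60, Σfx = 179, mean = 2.9833
Σfx² = 581
Σf(x − x̄)² = Σfx² − (Σfx)²/n = 581 − 179²/60 = 46.9833
Sample variance = 46.9833 / 59 = 0.7963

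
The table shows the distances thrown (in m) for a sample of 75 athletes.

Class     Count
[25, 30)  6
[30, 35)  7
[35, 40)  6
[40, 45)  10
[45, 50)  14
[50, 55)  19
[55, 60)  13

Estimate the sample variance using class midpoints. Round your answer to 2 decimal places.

Midpoints: 27.5, 32.5, 37.5, 42.5, 47.5, 52.5, 57.5
n = 75, Σfm = 3452.5, mean = 46.0333
Σfm² = 165368.75
Σf(m − x̄)² = Σfm² − (Σfm)²/n = 165368.75 − 3452.5²/75 = 6438.6667
Sample variance = 6438.6667 / 74 = 87.0090

87.01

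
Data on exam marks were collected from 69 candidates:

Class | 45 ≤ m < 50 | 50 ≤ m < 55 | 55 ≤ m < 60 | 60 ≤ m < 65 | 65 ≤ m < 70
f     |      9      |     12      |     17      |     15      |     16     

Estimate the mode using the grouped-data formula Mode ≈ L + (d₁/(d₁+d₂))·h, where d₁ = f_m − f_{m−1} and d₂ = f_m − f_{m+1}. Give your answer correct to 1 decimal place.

Modal class: 55 ≤ m < 60 (highest frequency 17).
d₁ = 17 − 12 = 5, d₂ = 17 − 15 = 2
Mode ≈ 55 + (5/(5+2)) × 5 = 55 + 3.5714 = 58.5714

58.6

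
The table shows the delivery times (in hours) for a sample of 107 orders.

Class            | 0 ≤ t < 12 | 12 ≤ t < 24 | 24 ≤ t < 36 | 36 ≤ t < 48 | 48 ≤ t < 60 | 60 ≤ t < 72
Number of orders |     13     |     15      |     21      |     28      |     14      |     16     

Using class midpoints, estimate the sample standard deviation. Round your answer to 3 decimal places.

18.718

Midpoints: 6, 18, 30, 42, 54, 66
n = 107, Σfm = 3966, mean = 37.0654
Σfm² = 184140
Σf(m − x̄)² = Σfm² − (Σfm)²/n = 184140 − 3966²/107 = 37138.5421
Sample variance = 37138.5421 / 106 = 350.3636
Standard deviation = √350.3636 = 18.7180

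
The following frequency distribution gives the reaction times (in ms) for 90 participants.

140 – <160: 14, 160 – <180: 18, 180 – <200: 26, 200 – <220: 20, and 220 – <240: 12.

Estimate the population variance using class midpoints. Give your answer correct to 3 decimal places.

630.914

Midpoints: 150, 170, 190, 210, 230
n = 90, Σfm = 17060, mean = 189.5556
Σfm² = 3290600
Σf(m − x̄)² = Σfm² − (Σfm)²/n = 3290600 − 17060²/90 = 56782.2222
Population variance = 56782.2222 / 90 = 630.9136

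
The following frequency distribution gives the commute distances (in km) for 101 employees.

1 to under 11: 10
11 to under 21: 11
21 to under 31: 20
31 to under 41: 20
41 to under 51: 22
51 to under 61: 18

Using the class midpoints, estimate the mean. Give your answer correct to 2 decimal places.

Midpoints: 6, 16, 26, 36, 46, 56
Σfm = 10×6 + 11×16 + 20×26 + 20×36 + 22×46 + 18×56 = 3496
n = Σf = 101
Mean = 3496 / 101 = 34.6139

34.61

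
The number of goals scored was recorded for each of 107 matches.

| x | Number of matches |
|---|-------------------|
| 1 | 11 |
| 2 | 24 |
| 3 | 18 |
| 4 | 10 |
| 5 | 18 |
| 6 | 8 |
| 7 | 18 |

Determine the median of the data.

4

Cumulative frequencies: 11, 35, 53, 63, 81, 89, 107
n = 107, so the median is the value in position (n+1)/2 = 54.
Position 54 falls at value 4.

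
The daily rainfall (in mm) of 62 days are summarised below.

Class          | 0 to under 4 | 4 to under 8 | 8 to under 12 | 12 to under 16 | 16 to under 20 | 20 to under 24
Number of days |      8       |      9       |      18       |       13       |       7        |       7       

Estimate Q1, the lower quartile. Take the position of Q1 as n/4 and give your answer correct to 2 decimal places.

Cumulative frequencies: 8, 17, 35, 48, 55, 62
n = 62; position = n/4 = 15.5.
This falls in the class 4 to under 8: L = 4, F = 8, f = 9, h = 4.
Lower quartile ≈ 4 + ((15.5 − 8) / 9) × 4 = 7.3333

7.33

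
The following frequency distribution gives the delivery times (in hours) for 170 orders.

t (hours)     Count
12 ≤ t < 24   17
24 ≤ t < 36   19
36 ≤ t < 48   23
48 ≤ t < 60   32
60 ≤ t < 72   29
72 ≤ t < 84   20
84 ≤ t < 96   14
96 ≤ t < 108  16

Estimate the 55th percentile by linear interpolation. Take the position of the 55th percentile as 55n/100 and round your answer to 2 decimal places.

Cumulative frequencies: 17, 36, 59, 91, 120, 140, 154, 170
n = 170; position = 55n/100 = 93.5.
This falls in the class 60 ≤ t < 72: L = 60, F = 91, f = 29, h = 12.
55th percentile ≈ 60 + ((93.5 − 91) / 29) × 12 = 61.0345

61.03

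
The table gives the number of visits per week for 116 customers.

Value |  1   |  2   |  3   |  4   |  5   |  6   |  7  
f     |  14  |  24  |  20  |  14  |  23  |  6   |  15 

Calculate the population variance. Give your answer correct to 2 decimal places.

3.59

Values: 1, 2, 3, 4, 5, 6, 7
n = 116, Σfx = 434, mean = 3.7414
Σfx² = 2040
Σf(x − x̄)² = Σfx² − (Σfx)²/n = 2040 − 434²/116 = 416.2414
Population variance = 416.2414 / 116 = 3.5883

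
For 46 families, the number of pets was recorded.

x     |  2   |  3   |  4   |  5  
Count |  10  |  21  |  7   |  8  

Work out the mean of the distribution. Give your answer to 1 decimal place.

3.3

Values: 2, 3, 4, 5
Σfx = 10×2 + 21×3 + 7×4 + 8×5 = 151
n = Σf = 46
Mean = 151 / 46 = 3.2826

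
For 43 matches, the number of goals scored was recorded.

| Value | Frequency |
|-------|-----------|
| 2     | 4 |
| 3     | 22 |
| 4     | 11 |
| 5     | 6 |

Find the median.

3

Cumulative frequencies: 4, 26, 37, 43
n = 43, so the median is the value in position (n+1)/2 = 22.
Position 22 falls at value 3.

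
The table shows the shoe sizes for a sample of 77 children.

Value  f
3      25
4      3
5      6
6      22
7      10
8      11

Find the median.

6

Cumulative frequencies: 25, 28, 34, 56, 66, 77
n = 77, so the median is the value in position (n+1)/2 = 39.
Position 39 falls at value 6.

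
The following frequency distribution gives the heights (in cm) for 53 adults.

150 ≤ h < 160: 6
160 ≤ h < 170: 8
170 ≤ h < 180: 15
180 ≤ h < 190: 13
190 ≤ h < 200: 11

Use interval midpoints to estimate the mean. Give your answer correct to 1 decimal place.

177.8

Midpoints: 155, 165, 175, 185, 195
Σfm = 6×155 + 8×165 + 15×175 + 13×185 + 11×195 = 9425
n = Σf = 53
Mean = 9425 / 53 = 177.8302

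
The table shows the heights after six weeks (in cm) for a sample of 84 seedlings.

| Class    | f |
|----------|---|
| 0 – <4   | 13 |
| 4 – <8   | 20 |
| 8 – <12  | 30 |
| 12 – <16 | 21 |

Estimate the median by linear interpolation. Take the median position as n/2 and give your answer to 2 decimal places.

9.20

Cumulative frequencies: 13, 33, 63, 84
n = 84; position = n/2 = 42.
This falls in the class 8 – <12: L = 8, F = 33, f = 30, h = 4.
Median ≈ 8 + ((42 − 33) / 30) × 4 = 9.2000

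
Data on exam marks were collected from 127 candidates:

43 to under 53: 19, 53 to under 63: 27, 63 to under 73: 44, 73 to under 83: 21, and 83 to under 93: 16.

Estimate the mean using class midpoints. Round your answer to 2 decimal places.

Midpoints: 48, 58, 68, 78, 88
Σfm = 19×48 + 27×58 + 44×68 + 21×78 + 16×88 = 8516
n = Σf = 127
Mean = 8516 / 127 = 67.0551

67.06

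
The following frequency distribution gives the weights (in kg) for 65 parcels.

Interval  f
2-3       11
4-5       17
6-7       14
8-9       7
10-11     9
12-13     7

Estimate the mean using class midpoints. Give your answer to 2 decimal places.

6.72

Midpoints: 2.5, 4.5, 6.5, 8.5, 10.5, 12.5
Σfm = 11×2.5 + 17×4.5 + 14×6.5 + 7×8.5 + 9×10.5 + 7×12.5 = 436.5
n = Σf = 65
Mean = 436.5 / 65 = 6.7154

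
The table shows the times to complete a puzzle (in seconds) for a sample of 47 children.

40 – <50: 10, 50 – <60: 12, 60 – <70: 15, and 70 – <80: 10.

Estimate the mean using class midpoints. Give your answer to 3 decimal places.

Midpoints: 45, 55, 65, 75
Σfm = 10×45 + 12×55 + 15×65 + 10×75 = 2835
n = Σf = 47
Mean = 2835 / 47 = 60.3191

60.319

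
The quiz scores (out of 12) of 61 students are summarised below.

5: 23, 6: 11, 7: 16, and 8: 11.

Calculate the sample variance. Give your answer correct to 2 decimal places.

Values: 5, 6, 7, 8
n = 61, Σfx = 381, mean = 6.2459
Σfx² = 2459
Σf(x − x̄)² = Σfx² − (Σfx)²/n = 2459 − 381²/61 = 79.3115
Sample variance = 79.3115 / 60 = 1.3219

1.32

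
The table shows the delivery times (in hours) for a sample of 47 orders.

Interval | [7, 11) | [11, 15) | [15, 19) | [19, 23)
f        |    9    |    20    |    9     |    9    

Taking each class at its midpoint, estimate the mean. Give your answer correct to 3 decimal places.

Midpoints: 9, 13, 17, 21
Σfm = 9×9 + 20×13 + 9×17 + 9×21 = 683
n = Σf = 47
Mean = 683 / 47 = 14.5319

14.532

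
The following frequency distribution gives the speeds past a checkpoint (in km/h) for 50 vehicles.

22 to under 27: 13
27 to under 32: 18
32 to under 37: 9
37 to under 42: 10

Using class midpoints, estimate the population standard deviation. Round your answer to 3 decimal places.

5.333

Midpoints: 24.5, 29.5, 34.5, 39.5
n = 50, Σfm = 1555, mean = 31.1000
Σfm² = 49782.5
Σf(m − x̄)² = Σfm² − (Σfm)²/n = 49782.5 − 1555²/50 = 1422.0000
Population variance = 1422.0000 / 50 = 28.4400
Standard deviation = √28.4400 = 5.3329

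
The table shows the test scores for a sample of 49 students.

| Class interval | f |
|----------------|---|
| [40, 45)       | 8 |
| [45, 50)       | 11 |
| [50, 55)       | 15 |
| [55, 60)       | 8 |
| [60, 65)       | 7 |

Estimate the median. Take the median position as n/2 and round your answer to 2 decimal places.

Cumulative frequencies: 8, 19, 34, 42, 49
n = 49; position = n/2 = 24.5.
This falls in the class [50, 55): L = 50, F = 19, f = 15, h = 5.
Median ≈ 50 + ((24.5 − 19) / 15) × 5 = 51.8333

51.83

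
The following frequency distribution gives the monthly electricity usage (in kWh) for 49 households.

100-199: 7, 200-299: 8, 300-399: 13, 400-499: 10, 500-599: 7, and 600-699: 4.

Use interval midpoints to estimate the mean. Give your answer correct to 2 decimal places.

378.07

Midpoints: 149.5, 249.5, 349.5, 449.5, 549.5, 649.5
Σfm = 7×149.5 + 8×249.5 + 13×349.5 + 10×449.5 + 7×549.5 + 4×649.5 = 18525.5
n = Σf = 49
Mean = 18525.5 / 49 = 378.0714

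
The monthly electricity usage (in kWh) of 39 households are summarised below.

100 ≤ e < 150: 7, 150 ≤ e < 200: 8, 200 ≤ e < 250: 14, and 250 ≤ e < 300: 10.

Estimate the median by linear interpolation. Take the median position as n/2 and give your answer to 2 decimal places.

216.07

Cumulative frequencies: 7, 15, 29, 39
n = 39; position = n/2 = 19.5.
This falls in the class 200 ≤ e < 250: L = 200, F = 15, f = 14, h = 50.
Median ≈ 200 + ((19.5 − 15) / 14) × 50 = 216.0714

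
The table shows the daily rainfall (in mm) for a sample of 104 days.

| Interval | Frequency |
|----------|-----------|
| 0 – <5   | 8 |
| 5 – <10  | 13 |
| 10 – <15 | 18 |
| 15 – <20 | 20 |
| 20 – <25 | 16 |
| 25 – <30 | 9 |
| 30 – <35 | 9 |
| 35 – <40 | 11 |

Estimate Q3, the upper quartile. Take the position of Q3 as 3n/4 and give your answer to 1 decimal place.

Cumulative frequencies: 8, 21, 39, 59, 75, 84, 93, 104
n = 104; position = 3n/4 = 78.
This falls in the class 25 – <30: L = 25, F = 75, f = 9, h = 5.
Upper quartile ≈ 25 + ((78 − 75) / 9) × 5 = 26.6667

26.7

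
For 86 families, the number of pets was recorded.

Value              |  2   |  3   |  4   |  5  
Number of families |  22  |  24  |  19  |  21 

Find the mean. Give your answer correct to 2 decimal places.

3.45

Values: 2, 3, 4, 5
Σfx = 22×2 + 24×3 + 19×4 + 21×5 = 297
n = Σf = 86
Mean = 297 / 86 = 3.4535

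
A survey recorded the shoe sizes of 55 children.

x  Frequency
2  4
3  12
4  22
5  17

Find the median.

Cumulative frequencies: 4, 16, 38, 55
n = 55, so the median is the value in position (n+1)/2 = 28.
Position 28 falls at value 4.

4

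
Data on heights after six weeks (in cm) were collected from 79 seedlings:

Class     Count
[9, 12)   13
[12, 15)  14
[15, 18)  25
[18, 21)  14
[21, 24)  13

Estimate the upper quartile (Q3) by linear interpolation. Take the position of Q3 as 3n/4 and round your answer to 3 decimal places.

19.554

Cumulative frequencies: 13, 27, 52, 66, 79
n = 79; position = 3n/4 = 59.25.
This falls in the class [18, 21): L = 18, F = 52, f = 14, h = 3.
Upper quartile ≈ 18 + ((59.25 − 52) / 14) × 3 = 19.5536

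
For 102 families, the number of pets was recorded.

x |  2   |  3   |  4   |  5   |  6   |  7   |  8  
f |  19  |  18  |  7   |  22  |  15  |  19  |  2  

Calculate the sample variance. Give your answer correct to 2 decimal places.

3.39

Values: 2, 3, 4, 5, 6, 7, 8
n = 102, Σfx = 469, mean = 4.5980
Σfx² = 2499
Σf(x − x̄)² = Σfx² − (Σfx)²/n = 2499 − 469²/102 = 342.5196
Sample variance = 342.5196 / 101 = 3.3913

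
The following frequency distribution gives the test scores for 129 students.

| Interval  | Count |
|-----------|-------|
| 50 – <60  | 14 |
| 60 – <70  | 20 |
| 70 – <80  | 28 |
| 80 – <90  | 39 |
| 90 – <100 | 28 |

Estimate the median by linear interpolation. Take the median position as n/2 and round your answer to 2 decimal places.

Cumulative frequencies: 14, 34, 62, 101, 129
n = 129; position = n/2 = 64.5.
This falls in the class 80 – <90: L = 80, F = 62, f = 39, h = 10.
Median ≈ 80 + ((64.5 − 62) / 39) × 10 = 80.6410

80.64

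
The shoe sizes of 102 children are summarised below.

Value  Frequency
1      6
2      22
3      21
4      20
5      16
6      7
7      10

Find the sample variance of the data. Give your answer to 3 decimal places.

2.889

Values: 1, 2, 3, 4, 5, 6, 7
n = 102, Σfx = 385, mean = 3.7745
Σfx² = 1745
Σf(x − x̄)² = Σfx² − (Σfx)²/n = 1745 − 385²/102 = 291.8137
Sample variance = 291.8137 / 101 = 2.8892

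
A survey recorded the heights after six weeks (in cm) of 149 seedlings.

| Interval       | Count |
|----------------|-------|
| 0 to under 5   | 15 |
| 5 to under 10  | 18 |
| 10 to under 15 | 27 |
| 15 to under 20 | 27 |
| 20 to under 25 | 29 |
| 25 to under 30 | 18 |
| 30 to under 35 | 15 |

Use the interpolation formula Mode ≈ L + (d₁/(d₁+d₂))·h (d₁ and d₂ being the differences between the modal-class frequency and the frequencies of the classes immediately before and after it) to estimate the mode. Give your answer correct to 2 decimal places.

Modal class: 20 to under 25 (highest frequency 29).
d₁ = 29 − 27 = 2, d₂ = 29 − 18 = 11
Mode ≈ 20 + (2/(2+11)) × 5 = 20 + 0.7692 = 20.7692

20.77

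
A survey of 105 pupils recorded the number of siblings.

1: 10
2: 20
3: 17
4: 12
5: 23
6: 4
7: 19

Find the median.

4

Cumulative frequencies: 10, 30, 47, 59, 82, 86, 105
n = 105, so the median is the value in position (n+1)/2 = 53.
Position 53 falls at value 4.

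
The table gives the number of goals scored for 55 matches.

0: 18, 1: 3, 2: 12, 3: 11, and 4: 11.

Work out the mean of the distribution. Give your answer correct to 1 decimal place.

Values: 0, 1, 2, 3, 4
Σfx = 18×0 + 3×1 + 12×2 + 11×3 + 11×4 = 104
n = Σf = 55
Mean = 104 / 55 = 1.8909

1.9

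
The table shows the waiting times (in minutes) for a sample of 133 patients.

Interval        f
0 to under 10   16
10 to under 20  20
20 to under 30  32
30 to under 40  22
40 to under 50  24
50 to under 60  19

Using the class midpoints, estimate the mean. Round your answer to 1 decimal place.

Midpoints: 5, 15, 25, 35, 45, 55
Σfm = 16×5 + 20×15 + 32×25 + 22×35 + 24×45 + 19×55 = 4075
n = Σf = 133
Mean = 4075 / 133 = 30.6391

30.6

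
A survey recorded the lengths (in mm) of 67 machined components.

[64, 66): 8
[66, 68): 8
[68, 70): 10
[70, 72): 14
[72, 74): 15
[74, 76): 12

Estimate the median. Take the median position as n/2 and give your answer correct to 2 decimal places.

71.07

Cumulative frequencies: 8, 16, 26, 40, 55, 67
n = 67; position = n/2 = 33.5.
This falls in the class [70, 72): L = 70, F = 26, f = 14, h = 2.
Median ≈ 70 + ((33.5 − 26) / 14) × 2 = 71.0714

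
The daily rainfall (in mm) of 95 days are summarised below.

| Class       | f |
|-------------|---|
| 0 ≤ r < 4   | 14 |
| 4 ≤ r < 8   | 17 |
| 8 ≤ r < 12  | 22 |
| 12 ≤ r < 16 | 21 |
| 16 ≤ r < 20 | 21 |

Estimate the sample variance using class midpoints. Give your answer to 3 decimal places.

29.717

Midpoints: 2, 6, 10, 14, 18
n = 95, Σfm = 1022, mean = 10.7579
Σfm² = 13788
Σf(m − x̄)² = Σfm² − (Σfm)²/n = 13788 − 1022²/95 = 2793.4316
Sample variance = 2793.4316 / 94 = 29.7174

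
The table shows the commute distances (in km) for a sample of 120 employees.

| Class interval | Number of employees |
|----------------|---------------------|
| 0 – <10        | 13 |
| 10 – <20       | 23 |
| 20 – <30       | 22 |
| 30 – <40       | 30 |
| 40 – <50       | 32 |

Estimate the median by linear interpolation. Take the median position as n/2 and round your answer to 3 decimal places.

Cumulative frequencies: 13, 36, 58, 88, 120
n = 120; position = n/2 = 60.
This falls in the class 30 – <40: L = 30, F = 58, f = 30, h = 10.
Median ≈ 30 + ((60 − 58) / 30) × 10 = 30.6667

30.667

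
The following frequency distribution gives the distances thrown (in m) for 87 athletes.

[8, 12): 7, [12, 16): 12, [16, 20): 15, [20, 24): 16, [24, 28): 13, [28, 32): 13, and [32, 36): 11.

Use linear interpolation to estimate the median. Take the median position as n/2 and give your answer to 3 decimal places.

22.375

Cumulative frequencies: 7, 19, 34, 50, 63, 76, 87
n = 87; position = n/2 = 43.5.
This falls in the class [20, 24): L = 20, F = 34, f = 16, h = 4.
Median ≈ 20 + ((43.5 − 34) / 16) × 4 = 22.3750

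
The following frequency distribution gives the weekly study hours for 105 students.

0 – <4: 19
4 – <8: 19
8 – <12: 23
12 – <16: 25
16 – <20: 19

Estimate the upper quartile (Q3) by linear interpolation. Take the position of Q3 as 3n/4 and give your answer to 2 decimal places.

Cumulative frequencies: 19, 38, 61, 86, 105
n = 105; position = 3n/4 = 78.75.
This falls in the class 12 – <16: L = 12, F = 61, f = 25, h = 4.
Upper quartile ≈ 12 + ((78.75 − 61) / 25) × 4 = 14.8400

14.84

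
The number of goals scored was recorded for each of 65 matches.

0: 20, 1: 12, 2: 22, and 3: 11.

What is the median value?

2

Cumulative frequencies: 20, 32, 54, 65
n = 65, so the median is the value in position (n+1)/2 = 33.
Position 33 falls at value 2.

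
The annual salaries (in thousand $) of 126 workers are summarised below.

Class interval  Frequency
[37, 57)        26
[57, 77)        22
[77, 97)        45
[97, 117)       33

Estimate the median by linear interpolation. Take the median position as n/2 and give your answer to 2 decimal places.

Cumulative frequencies: 26, 48, 93, 126
n = 126; position = n/2 = 63.
This falls in the class [77, 97): L = 77, F = 48, f = 45, h = 20.
Median ≈ 77 + ((63 − 48) / 45) × 20 = 83.6667

83.67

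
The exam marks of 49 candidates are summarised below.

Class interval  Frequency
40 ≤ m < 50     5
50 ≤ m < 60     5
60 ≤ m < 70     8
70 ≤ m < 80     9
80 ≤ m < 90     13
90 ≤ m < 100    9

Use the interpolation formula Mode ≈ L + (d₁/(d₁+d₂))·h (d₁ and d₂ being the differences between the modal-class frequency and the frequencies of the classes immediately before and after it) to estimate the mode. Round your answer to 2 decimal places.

85.00

Modal class: 80 ≤ m < 90 (highest frequency 13).
d₁ = 13 − 9 = 4, d₂ = 13 − 9 = 4
Mode ≈ 80 + (4/(4+4)) × 10 = 80 + 5.0000 = 85.0000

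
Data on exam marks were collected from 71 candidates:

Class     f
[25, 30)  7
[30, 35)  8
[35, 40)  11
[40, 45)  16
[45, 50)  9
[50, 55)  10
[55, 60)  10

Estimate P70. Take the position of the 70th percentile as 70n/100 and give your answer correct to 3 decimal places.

Cumulative frequencies: 7, 15, 26, 42, 51, 61, 71
n = 71; position = 70n/100 = 49.7.
This falls in the class [45, 50): L = 45, F = 42, f = 9, h = 5.
70th percentile ≈ 45 + ((49.7 − 42) / 9) × 5 = 49.2778

49.278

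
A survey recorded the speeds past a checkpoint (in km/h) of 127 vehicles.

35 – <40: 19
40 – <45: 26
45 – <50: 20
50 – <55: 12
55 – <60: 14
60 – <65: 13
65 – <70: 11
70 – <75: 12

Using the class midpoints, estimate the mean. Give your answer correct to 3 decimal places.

Midpoints: 37.5, 42.5, 47.5, 52.5, 57.5, 62.5, 67.5, 72.5
Σfm = 19×37.5 + 26×42.5 + 20×47.5 + 12×52.5 + 14×57.5 + 13×62.5 + 11×67.5 + 12×72.5 = 6627.5
n = Σf = 127
Mean = 6627.5 / 127 = 52.1850

52.185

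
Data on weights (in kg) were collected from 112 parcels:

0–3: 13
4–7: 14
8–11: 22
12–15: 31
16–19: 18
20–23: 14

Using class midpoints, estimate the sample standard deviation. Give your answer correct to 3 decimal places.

Midpoints: 1.5, 5.5, 9.5, 13.5, 17.5, 21.5
n = 112, Σfm = 1340, mean = 11.9643
Σfm² = 20072
Σf(m − x̄)² = Σfm² − (Σfm)²/n = 20072 − 1340²/112 = 4039.8571
Sample variance = 4039.8571 / 111 = 36.3951
Standard deviation = √36.3951 = 6.0328

6.033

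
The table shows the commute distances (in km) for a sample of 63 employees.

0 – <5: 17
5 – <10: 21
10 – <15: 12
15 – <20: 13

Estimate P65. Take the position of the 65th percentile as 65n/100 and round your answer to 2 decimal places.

11.23

Cumulative frequencies: 17, 38, 50, 63
n = 63; position = 65n/100 = 40.95.
This falls in the class 10 – <15: L = 10, F = 38, f = 12, h = 5.
65th percentile ≈ 10 + ((40.95 − 38) / 12) × 5 = 11.2292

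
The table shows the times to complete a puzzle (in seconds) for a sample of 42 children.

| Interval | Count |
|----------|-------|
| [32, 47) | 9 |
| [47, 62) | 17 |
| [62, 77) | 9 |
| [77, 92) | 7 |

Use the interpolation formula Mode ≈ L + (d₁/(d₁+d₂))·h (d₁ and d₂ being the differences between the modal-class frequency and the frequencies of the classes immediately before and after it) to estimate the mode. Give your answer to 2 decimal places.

54.50

Modal class: [47, 62) (highest frequency 17).
d₁ = 17 − 9 = 8, d₂ = 17 − 9 = 8
Mode ≈ 47 + (8/(8+8)) × 15 = 47 + 7.5000 = 54.5000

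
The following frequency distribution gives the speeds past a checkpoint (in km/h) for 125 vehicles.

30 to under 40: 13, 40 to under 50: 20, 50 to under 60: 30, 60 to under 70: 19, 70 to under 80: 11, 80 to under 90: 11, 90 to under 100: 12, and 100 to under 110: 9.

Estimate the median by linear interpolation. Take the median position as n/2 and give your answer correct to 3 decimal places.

Cumulative frequencies: 13, 33, 63, 82, 93, 104, 116, 125
n = 125; position = n/2 = 62.5.
This falls in the class 50 to under 60: L = 50, F = 33, f = 30, h = 10.
Median ≈ 50 + ((62.5 − 33) / 30) × 10 = 59.8333

59.833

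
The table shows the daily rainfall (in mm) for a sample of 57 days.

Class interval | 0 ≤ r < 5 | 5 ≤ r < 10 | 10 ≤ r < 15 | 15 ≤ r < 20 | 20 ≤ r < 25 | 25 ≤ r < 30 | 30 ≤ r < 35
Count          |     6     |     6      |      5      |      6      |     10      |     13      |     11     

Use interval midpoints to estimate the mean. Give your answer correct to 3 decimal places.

Midpoints: 2.5, 7.5, 12.5, 17.5, 22.5, 27.5, 32.5
Σfm = 6×2.5 + 6×7.5 + 5×12.5 + 6×17.5 + 10×22.5 + 13×27.5 + 11×32.5 = 1167.5
n = Σf = 57
Mean = 1167.5 / 57 = 20.4825

20.482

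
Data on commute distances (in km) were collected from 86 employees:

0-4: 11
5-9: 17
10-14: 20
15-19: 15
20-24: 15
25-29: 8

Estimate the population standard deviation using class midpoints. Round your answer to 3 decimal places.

Midpoints: 2, 7, 12, 17, 22, 27
n = 86, Σfm = 1182, mean = 13.7442
Σfm² = 21184
Σf(m − x̄)² = Σfm² − (Σfm)²/n = 21184 − 1182²/86 = 4938.3721
Population variance = 4938.3721 / 86 = 57.4229
Standard deviation = √57.4229 = 7.5778

7.578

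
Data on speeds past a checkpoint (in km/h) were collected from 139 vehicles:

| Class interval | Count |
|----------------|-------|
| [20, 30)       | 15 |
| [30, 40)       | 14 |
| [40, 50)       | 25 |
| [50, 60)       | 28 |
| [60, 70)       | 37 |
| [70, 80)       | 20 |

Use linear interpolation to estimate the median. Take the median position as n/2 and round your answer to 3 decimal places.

55.536

Cumulative frequencies: 15, 29, 54, 82, 119, 139
n = 139; position = n/2 = 69.5.
This falls in the class [50, 60): L = 50, F = 54, f = 28, h = 10.
Median ≈ 50 + ((69.5 − 54) / 28) × 10 = 55.5357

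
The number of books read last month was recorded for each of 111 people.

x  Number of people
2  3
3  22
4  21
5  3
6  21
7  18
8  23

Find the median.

6

Cumulative frequencies: 3, 25, 46, 49, 70, 88, 111
n = 111, so the median is the value in position (n+1)/2 = 56.
Position 56 falls at value 6.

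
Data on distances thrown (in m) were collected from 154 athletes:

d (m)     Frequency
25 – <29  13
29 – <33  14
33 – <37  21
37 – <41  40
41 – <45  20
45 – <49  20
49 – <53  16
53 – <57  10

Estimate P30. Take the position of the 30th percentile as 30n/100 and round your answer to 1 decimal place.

36.7

Cumulative frequencies: 13, 27, 48, 88, 108, 128, 144, 154
n = 154; position = 30n/100 = 46.2.
This falls in the class 33 – <37: L = 33, F = 27, f = 21, h = 4.
30th percentile ≈ 33 + ((46.2 − 27) / 21) × 4 = 36.6571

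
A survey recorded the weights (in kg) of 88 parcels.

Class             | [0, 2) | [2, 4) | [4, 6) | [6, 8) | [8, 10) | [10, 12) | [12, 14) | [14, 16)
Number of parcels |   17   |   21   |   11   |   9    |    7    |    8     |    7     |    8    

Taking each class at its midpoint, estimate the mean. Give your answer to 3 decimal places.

6.364

Midpoints: 1, 3, 5, 7, 9, 11, 13, 15
Σfm = 17×1 + 21×3 + 11×5 + 9×7 + 7×9 + 8×11 + 7×13 + 8×15 = 560
n = Σf = 88
Mean = 560 / 88 = 6.3636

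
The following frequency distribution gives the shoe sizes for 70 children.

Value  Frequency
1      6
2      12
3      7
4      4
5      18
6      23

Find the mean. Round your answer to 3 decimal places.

Values: 1, 2, 3, 4, 5, 6
Σfx = 6×1 + 12×2 + 7×3 + 4×4 + 18×5 + 23×6 = 295
n = Σf = 70
Mean = 295 / 70 = 4.2143

4.214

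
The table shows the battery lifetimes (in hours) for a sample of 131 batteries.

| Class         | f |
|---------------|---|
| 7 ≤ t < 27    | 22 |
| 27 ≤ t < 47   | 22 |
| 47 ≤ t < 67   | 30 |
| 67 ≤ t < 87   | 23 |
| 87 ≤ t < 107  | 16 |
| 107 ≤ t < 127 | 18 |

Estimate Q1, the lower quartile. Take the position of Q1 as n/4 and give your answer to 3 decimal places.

36.773

Cumulative frequencies: 22, 44, 74, 97, 113, 131
n = 131; position = n/4 = 32.75.
This falls in the class 27 ≤ t < 47: L = 27, F = 22, f = 22, h = 20.
Lower quartile ≈ 27 + ((32.75 − 22) / 22) × 20 = 36.7727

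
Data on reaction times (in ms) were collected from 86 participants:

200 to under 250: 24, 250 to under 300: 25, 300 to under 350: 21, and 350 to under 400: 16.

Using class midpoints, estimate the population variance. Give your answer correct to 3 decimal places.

Midpoints: 225, 275, 325, 375
n = 86, Σfm = 25100, mean = 291.8605
Σfm² = 7573750
Σf(m − x̄)² = Σfm² − (Σfm)²/n = 7573750 − 25100²/86 = 248052.3256
Population variance = 248052.3256 / 86 = 2884.3294

2884.329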